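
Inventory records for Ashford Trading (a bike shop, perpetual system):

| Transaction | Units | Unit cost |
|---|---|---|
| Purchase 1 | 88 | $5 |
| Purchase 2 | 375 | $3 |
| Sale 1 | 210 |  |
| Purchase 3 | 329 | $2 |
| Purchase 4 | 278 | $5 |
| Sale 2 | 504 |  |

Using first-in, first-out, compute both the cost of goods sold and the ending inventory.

Sale 1 (210) [FIFO — oldest first]: 88 @ $5 + 122 @ $3 = $806
Sale 2 (504) [FIFO — oldest first]: 253 @ $3 + 251 @ $2 = $1,261
Total COGS = $806 + $1,261 = $2,067
Ending inventory: 78 @ $2 + 278 @ $5 = $1,546

COGS = $2,067; ending inventory = $1,546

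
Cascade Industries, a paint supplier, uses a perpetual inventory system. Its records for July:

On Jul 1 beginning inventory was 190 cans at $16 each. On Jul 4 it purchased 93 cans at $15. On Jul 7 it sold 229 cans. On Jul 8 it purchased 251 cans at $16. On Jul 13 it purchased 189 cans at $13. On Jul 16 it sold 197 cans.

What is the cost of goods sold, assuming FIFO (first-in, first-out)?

COGS = $6,723

Jul 7, 229 sold [FIFO — oldest first]: 190 @ $16 + 39 @ $15 = $3,625
Jul 16, 197 sold [FIFO — oldest first]: 54 @ $15 + 143 @ $16 = $3,098
Total COGS = $3,625 + $3,098 = $6,723
Ending inventory: 108 @ $16 + 189 @ $13 = $4,185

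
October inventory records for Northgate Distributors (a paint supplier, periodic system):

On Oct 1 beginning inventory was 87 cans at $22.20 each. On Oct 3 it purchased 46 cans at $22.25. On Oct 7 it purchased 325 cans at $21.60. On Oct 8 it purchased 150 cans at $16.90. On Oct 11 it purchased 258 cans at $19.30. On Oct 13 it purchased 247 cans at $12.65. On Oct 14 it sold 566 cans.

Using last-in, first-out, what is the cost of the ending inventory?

Ending inventory = $11,479.00

Oct 14, 566 sold [LIFO — newest first]: 247 @ $12.65 + 258 @ $19.30 + 61 @ $16.90 = $9,134.85
Ending inventory: 87 @ $22.20 + 46 @ $22.25 + 325 @ $21.60 + 89 @ $16.90 = $11,479.00
Check: goods available $20,613.85 = COGS $9,134.85 + ending $11,479.00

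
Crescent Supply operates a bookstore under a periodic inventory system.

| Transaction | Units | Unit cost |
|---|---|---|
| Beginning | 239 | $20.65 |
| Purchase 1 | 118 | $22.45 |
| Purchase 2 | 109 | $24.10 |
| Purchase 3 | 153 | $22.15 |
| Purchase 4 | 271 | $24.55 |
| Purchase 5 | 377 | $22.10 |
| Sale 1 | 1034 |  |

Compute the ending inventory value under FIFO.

Ending inventory = $5,149.30

Sale 1 (1034) [FIFO — oldest first]: 239 @ $20.65 + 118 @ $22.45 + 109 @ $24.10 + 153 @ $22.15 + 271 @ $24.55 + 144 @ $22.10 = $23,435.75
Ending inventory: 233 @ $22.10 = $5,149.30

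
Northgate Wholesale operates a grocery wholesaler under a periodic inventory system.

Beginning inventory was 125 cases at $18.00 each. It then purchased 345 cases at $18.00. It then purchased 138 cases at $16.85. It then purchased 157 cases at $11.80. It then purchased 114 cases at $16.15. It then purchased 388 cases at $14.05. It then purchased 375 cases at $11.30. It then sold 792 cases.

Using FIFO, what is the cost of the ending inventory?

Ending inventory = $11,093.95

Sale 1 (792) [FIFO — oldest first]: 125 @ $18.00 + 345 @ $18.00 + 138 @ $16.85 + 157 @ $11.80 + 27 @ $16.15 = $13,073.95
Ending inventory: 87 @ $16.15 + 388 @ $14.05 + 375 @ $11.30 = $11,093.95
Check: goods available $24,167.90 = COGS $13,073.95 + ending $11,093.95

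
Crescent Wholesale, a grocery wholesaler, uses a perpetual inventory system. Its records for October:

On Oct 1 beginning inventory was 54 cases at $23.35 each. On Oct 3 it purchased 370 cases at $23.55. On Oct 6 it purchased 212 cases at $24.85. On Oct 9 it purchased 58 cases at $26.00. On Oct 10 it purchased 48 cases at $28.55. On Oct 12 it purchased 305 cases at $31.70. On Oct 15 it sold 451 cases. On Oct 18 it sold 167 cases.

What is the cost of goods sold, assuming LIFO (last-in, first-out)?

Oct 15, 451 sold [LIFO — newest first]: 305 @ $31.70 + 48 @ $28.55 + 58 @ $26.00 + 40 @ $24.85 = $13,540.90
Oct 18, 167 sold [LIFO — newest first]: 167 @ $24.85 = $4,149.95
Total COGS = $13,540.90 + $4,149.95 = $17,690.85
Ending inventory: 54 @ $23.35 + 370 @ $23.55 + 5 @ $24.85 = $10,098.65

COGS = $17,690.85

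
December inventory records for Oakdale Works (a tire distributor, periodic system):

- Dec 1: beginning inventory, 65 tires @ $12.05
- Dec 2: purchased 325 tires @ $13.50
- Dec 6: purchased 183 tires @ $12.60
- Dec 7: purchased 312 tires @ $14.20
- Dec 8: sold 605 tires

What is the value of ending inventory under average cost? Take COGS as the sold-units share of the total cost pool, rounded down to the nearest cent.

Dec 8, sell 605: 605/885 × $11,906.95 → $8,139.77
Ending inventory (cost pool remaining) = $3,767.18

Ending inventory = $3,767.18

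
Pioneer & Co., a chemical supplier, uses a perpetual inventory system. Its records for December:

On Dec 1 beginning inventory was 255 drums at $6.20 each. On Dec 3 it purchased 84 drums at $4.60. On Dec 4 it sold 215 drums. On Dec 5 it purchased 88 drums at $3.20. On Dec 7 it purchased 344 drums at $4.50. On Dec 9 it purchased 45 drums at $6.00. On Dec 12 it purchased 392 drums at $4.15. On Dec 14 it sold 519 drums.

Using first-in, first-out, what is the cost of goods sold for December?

COGS = $3,630.50

Dec 4, 215 sold [FIFO — oldest first]: 215 @ $6.20 = $1,333.00
Dec 14, 519 sold [FIFO — oldest first]: 40 @ $6.20 + 84 @ $4.60 + 88 @ $3.20 + 307 @ $4.50 = $2,297.50
Total COGS = $1,333.00 + $2,297.50 = $3,630.50
Ending inventory: 37 @ $4.50 + 45 @ $6.00 + 392 @ $4.15 = $2,063.30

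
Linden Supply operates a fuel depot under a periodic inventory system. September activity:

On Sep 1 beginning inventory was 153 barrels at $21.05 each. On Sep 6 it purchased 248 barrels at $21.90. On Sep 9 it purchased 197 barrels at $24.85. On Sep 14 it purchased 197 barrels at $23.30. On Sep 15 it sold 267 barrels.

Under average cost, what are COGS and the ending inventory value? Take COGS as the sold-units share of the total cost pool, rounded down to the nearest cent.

COGS = $6,091.42; ending inventory = $12,045.98

Sep 15, sell 267: 267/795 × $18,137.40 → $6,091.42
Ending inventory (cost pool remaining) = $12,045.98
Check: goods available $18,137.40 = COGS $6,091.42 + ending $12,045.98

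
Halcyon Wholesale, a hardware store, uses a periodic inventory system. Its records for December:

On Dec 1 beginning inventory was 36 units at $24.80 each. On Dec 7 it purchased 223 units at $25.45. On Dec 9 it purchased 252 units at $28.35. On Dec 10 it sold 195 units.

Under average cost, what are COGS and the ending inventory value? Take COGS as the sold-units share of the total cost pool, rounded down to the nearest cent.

Dec 10, sell 195: 195/511 × $13,712.35 → $5,232.69
Ending inventory (cost pool remaining) = $8,479.66

COGS = $5,232.69; ending inventory = $8,479.66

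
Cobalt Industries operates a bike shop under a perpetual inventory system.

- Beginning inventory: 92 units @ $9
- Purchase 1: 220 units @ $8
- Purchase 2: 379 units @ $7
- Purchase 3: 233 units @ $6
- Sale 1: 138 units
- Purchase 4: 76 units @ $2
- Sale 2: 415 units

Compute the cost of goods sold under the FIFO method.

COGS = $4,275

Sale 1 (138) [FIFO — oldest first]: 92 @ $9 + 46 @ $8 = $1,196
Sale 2 (415) [FIFO — oldest first]: 174 @ $8 + 241 @ $7 = $3,079
Total COGS = $1,196 + $3,079 = $4,275
Ending inventory: 138 @ $7 + 233 @ $6 + 76 @ $2 = $2,516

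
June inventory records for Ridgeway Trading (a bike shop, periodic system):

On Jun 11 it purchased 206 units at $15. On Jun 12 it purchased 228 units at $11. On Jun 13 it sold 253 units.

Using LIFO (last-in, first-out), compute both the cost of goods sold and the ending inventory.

Jun 13, 253 sold [LIFO — newest first]: 228 @ $11 + 25 @ $15 = $2,883
Ending inventory: 181 @ $15 = $2,715
Check: goods available $5,598 = COGS $2,883 + ending $2,715

COGS = $2,883; ending inventory = $2,715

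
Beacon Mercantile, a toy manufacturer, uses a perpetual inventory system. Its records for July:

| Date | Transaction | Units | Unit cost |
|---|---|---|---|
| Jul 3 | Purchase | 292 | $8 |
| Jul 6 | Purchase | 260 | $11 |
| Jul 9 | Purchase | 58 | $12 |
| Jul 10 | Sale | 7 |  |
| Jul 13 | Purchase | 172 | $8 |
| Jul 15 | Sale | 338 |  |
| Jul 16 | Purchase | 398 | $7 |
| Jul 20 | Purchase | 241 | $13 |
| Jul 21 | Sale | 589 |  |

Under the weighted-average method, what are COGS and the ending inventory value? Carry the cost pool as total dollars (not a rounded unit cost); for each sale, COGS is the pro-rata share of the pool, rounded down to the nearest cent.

COGS = $8,670.43; ending inventory = $4,516.57

After Jul 3: 292 on hand, pool $2,336.00 (≈ $8.0000 each)
After Jul 6: 552 on hand, pool $5,196.00 (≈ $9.4130 each)
After Jul 9: 610 on hand, pool $5,892.00 (≈ $9.6590 each)
Jul 10, sell 7: 7/610 × $5,892.00 → $67.61
After Jul 13: 775 on hand, pool $7,200.39 (≈ $9.2908 each)
Jul 15, sell 338: 338/775 × $7,200.39 → $3,140.29
After Jul 16: 835 on hand, pool $6,846.10 (≈ $8.1989 each)
After Jul 20: 1076 on hand, pool $9,979.10 (≈ $9.2743 each)
Jul 21, sell 589: 589/1076 × $9,979.10 → $5,462.53
Total COGS = $67.61 + $3,140.29 + $5,462.53 = $8,670.43
Ending inventory (cost pool remaining) = $4,516.57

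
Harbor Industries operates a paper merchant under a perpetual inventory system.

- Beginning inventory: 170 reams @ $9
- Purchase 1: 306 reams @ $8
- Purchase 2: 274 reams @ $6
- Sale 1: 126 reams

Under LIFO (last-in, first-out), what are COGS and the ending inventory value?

Sale 1 (126) [LIFO — newest first]: 126 @ $6 = $756
Ending inventory: 170 @ $9 + 306 @ $8 + 148 @ $6 = $4,866

COGS = $756; ending inventory = $4,866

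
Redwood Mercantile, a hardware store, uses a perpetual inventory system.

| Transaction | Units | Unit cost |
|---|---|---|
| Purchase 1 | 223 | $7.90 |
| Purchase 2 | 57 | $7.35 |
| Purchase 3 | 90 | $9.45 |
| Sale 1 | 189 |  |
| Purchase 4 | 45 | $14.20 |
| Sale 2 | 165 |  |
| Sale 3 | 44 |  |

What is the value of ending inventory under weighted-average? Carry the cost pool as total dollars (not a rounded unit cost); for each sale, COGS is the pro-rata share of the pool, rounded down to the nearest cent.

Ending inventory = $159.61

After Purchase 1: 223 on hand, pool $1,761.70 (≈ $7.9000 each)
After Purchase 2: 280 on hand, pool $2,180.65 (≈ $7.7880 each)
After Purchase 3: 370 on hand, pool $3,031.15 (≈ $8.1923 each)
Sale 1, sell 189: 189/370 × $3,031.15 → $1,548.34
After Purchase 4: 226 on hand, pool $2,121.81 (≈ $9.3885 each)
Sale 2, sell 165: 165/226 × $2,121.81 → $1,549.10
Sale 3, sell 44: 44/61 × $572.71 → $413.10
Total COGS = $1,548.34 + $1,549.10 + $413.10 = $3,510.54
Ending inventory (cost pool remaining) = $159.61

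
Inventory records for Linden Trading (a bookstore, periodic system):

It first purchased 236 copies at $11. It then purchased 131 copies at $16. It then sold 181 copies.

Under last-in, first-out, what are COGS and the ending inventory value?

COGS = $2,646; ending inventory = $2,046

Sale 1 (181) [LIFO — newest first]: 131 @ $16 + 50 @ $11 = $2,646
Ending inventory: 186 @ $11 = $2,046
Check: goods available $4,692 = COGS $2,646 + ending $2,046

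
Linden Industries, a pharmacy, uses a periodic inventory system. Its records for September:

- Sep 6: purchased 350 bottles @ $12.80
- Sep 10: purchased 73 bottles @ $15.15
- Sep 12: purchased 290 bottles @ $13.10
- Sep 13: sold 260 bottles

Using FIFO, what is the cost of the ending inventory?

Sep 13, 260 sold [FIFO — oldest first]: 260 @ $12.80 = $3,328.00
Ending inventory: 90 @ $12.80 + 73 @ $15.15 + 290 @ $13.10 = $6,056.95

Ending inventory = $6,056.95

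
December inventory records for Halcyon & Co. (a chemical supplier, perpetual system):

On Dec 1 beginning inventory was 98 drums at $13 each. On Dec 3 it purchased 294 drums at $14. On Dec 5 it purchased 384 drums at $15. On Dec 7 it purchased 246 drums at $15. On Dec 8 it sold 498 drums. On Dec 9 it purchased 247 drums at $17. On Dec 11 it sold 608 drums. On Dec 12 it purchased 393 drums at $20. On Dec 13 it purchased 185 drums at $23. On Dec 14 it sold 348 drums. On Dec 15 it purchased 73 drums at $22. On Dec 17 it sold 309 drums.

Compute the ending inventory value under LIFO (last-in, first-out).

Dec 8, 498 sold [LIFO — newest first]: 246 @ $15 + 252 @ $15 = $7,470
Dec 11, 608 sold [LIFO — newest first]: 247 @ $17 + 132 @ $15 + 229 @ $14 = $9,385
Dec 14, 348 sold [LIFO — newest first]: 185 @ $23 + 163 @ $20 = $7,515
Dec 17, 309 sold [LIFO — newest first]: 73 @ $22 + 230 @ $20 + 6 @ $14 = $6,290
Total COGS = $7,470 + $9,385 + $7,515 + $6,290 = $30,660
Ending inventory: 98 @ $13 + 59 @ $14 = $2,100

Ending inventory = $2,100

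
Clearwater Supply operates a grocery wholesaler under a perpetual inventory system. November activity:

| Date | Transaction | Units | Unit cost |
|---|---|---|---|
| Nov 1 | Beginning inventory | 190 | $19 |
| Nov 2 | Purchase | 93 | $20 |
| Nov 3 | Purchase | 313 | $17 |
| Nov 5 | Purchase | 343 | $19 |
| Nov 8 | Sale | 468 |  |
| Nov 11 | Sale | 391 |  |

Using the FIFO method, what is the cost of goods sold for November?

Nov 8, 468 sold [FIFO — oldest first]: 190 @ $19 + 93 @ $20 + 185 @ $17 = $8,615
Nov 11, 391 sold [FIFO — oldest first]: 128 @ $17 + 263 @ $19 = $7,173
Total COGS = $8,615 + $7,173 = $15,788
Ending inventory: 80 @ $19 = $1,520
Check: goods available $17,308 = COGS $15,788 + ending $1,520

COGS = $15,788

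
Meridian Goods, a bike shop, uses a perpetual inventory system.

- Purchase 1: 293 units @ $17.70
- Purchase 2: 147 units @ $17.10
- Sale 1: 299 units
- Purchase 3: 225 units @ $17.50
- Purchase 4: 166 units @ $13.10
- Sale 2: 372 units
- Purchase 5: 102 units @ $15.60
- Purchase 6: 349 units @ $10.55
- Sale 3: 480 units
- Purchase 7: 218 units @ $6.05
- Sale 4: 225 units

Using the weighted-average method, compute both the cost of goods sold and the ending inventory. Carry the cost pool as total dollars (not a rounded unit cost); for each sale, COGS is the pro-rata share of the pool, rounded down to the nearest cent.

COGS = $19,337.08; ending inventory = $1,066.87

After Purchase 1: 293 on hand, pool $5,186.10 (≈ $17.7000 each)
After Purchase 2: 440 on hand, pool $7,699.80 (≈ $17.4995 each)
Sale 1, sell 299: 299/440 × $7,699.80 → $5,232.36
After Purchase 3: 366 on hand, pool $6,404.94 (≈ $17.4998 each)
After Purchase 4: 532 on hand, pool $8,579.54 (≈ $16.1270 each)
Sale 2, sell 372: 372/532 × $8,579.54 → $5,999.22
After Purchase 5: 262 on hand, pool $4,171.52 (≈ $15.9218 each)
After Purchase 6: 611 on hand, pool $7,853.47 (≈ $12.8535 each)
Sale 3, sell 480: 480/611 × $7,853.47 → $6,169.66
After Purchase 7: 349 on hand, pool $3,002.71 (≈ $8.6038 each)
Sale 4, sell 225: 225/349 × $3,002.71 → $1,935.84
Total COGS = $5,232.36 + $5,999.22 + $6,169.66 + $1,935.84 = $19,337.08
Ending inventory (cost pool remaining) = $1,066.87
Check: goods available $20,403.95 = COGS $19,337.08 + ending $1,066.87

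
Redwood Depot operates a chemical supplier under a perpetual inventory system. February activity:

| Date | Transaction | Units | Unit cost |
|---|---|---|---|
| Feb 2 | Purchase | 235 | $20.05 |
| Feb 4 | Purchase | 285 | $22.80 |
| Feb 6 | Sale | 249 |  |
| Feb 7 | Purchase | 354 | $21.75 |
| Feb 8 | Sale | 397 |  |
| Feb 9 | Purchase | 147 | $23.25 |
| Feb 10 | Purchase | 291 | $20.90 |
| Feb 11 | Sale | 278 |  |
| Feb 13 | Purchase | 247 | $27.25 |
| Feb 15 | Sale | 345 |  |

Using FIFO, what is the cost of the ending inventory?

Feb 6, 249 sold [FIFO — oldest first]: 235 @ $20.05 + 14 @ $22.80 = $5,030.95
Feb 8, 397 sold [FIFO — oldest first]: 271 @ $22.80 + 126 @ $21.75 = $8,919.30
Feb 11, 278 sold [FIFO — oldest first]: 228 @ $21.75 + 50 @ $23.25 = $6,121.50
Feb 15, 345 sold [FIFO — oldest first]: 97 @ $23.25 + 248 @ $20.90 = $7,438.45
Total COGS = $5,030.95 + $8,919.30 + $6,121.50 + $7,438.45 = $27,510.20
Ending inventory: 43 @ $20.90 + 247 @ $27.25 = $7,629.45

Ending inventory = $7,629.45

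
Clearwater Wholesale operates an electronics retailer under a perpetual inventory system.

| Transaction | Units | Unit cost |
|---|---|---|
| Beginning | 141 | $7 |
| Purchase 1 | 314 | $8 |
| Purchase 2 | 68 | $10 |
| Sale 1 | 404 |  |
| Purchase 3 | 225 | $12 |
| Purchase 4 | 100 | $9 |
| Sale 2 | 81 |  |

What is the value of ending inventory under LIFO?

Ending inventory = $3,704

Sale 1 (404) [LIFO — newest first]: 68 @ $10 + 314 @ $8 + 22 @ $7 = $3,346
Sale 2 (81) [LIFO — newest first]: 81 @ $9 = $729
Total COGS = $3,346 + $729 = $4,075
Ending inventory: 119 @ $7 + 225 @ $12 + 19 @ $9 = $3,704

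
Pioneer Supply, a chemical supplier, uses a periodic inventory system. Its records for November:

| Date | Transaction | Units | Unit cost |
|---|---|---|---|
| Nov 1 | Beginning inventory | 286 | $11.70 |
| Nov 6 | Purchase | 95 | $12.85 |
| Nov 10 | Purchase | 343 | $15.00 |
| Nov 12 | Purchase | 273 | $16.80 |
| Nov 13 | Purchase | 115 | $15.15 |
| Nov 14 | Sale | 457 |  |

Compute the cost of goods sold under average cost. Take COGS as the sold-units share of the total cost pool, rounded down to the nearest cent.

COGS = $6,592.22

Nov 14, sell 457: 457/1112 × $16,040.60 → $6,592.22
Ending inventory (cost pool remaining) = $9,448.38
Check: goods available $16,040.60 = COGS $6,592.22 + ending $9,448.38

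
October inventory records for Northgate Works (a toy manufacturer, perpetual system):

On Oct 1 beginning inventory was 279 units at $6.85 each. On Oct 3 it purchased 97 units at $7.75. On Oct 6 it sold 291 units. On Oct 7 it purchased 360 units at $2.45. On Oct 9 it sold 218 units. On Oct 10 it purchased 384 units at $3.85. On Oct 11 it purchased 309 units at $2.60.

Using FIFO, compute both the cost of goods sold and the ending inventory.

Oct 6, 291 sold [FIFO — oldest first]: 279 @ $6.85 + 12 @ $7.75 = $2,004.15
Oct 9, 218 sold [FIFO — oldest first]: 85 @ $7.75 + 133 @ $2.45 = $984.60
Total COGS = $2,004.15 + $984.60 = $2,988.75
Ending inventory: 227 @ $2.45 + 384 @ $3.85 + 309 @ $2.60 = $2,837.95
Check: goods available $5,826.70 = COGS $2,988.75 + ending $2,837.95

COGS = $2,988.75; ending inventory = $2,837.95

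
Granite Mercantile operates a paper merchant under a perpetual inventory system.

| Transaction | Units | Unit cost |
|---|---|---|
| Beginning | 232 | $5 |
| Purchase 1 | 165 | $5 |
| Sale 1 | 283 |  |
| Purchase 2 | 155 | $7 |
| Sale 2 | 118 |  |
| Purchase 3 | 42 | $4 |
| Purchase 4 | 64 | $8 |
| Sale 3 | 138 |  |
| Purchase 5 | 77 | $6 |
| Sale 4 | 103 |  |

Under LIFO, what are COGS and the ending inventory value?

COGS = $3,747; ending inventory = $465

Sale 1 (283) [LIFO — newest first]: 165 @ $5 + 118 @ $5 = $1,415
Sale 2 (118) [LIFO — newest first]: 118 @ $7 = $826
Sale 3 (138) [LIFO — newest first]: 64 @ $8 + 42 @ $4 + 32 @ $7 = $904
Sale 4 (103) [LIFO — newest first]: 77 @ $6 + 5 @ $7 + 21 @ $5 = $602
Total COGS = $1,415 + $826 + $904 + $602 = $3,747
Ending inventory: 93 @ $5 = $465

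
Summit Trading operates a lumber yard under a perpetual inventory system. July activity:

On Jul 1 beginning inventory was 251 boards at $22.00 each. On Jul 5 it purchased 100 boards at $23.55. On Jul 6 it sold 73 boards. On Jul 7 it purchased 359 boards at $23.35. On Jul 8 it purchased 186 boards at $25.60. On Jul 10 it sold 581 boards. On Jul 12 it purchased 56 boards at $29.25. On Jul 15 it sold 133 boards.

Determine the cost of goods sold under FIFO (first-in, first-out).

Jul 6, 73 sold [FIFO — oldest first]: 73 @ $22.00 = $1,606.00
Jul 10, 581 sold [FIFO — oldest first]: 178 @ $22.00 + 100 @ $23.55 + 303 @ $23.35 = $13,346.05
Jul 15, 133 sold [FIFO — oldest first]: 56 @ $23.35 + 77 @ $25.60 = $3,278.80
Total COGS = $1,606.00 + $13,346.05 + $3,278.80 = $18,230.85
Ending inventory: 109 @ $25.60 + 56 @ $29.25 = $4,428.40
Check: goods available $22,659.25 = COGS $18,230.85 + ending $4,428.40

COGS = $18,230.85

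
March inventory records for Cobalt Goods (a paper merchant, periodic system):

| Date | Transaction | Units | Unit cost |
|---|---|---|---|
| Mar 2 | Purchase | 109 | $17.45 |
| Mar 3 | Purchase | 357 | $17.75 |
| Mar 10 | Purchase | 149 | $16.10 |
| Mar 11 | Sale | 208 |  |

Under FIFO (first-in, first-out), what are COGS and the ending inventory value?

Mar 11, 208 sold [FIFO — oldest first]: 109 @ $17.45 + 99 @ $17.75 = $3,659.30
Ending inventory: 258 @ $17.75 + 149 @ $16.10 = $6,978.40

COGS = $3,659.30; ending inventory = $6,978.40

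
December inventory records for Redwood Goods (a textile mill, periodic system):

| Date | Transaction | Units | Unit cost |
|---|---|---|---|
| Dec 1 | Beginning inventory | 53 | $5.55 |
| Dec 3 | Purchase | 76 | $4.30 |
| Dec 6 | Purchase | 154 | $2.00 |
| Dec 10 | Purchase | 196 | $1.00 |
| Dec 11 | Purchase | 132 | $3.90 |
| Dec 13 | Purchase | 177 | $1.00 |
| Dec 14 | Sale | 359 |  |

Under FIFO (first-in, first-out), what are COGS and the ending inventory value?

COGS = $1,004.95; ending inventory = $811.80

Dec 14, 359 sold [FIFO — oldest first]: 53 @ $5.55 + 76 @ $4.30 + 154 @ $2.00 + 76 @ $1.00 = $1,004.95
Ending inventory: 120 @ $1.00 + 132 @ $3.90 + 177 @ $1.00 = $811.80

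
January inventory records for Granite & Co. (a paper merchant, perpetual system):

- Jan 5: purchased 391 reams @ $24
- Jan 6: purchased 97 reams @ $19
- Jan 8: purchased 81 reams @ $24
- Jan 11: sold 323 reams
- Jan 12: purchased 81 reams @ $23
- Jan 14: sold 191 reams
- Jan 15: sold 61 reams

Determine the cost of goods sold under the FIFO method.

COGS = $13,309

Jan 11, 323 sold [FIFO — oldest first]: 323 @ $24 = $7,752
Jan 14, 191 sold [FIFO — oldest first]: 68 @ $24 + 97 @ $19 + 26 @ $24 = $4,099
Jan 15, 61 sold [FIFO — oldest first]: 55 @ $24 + 6 @ $23 = $1,458
Total COGS = $7,752 + $4,099 + $1,458 = $13,309
Ending inventory: 75 @ $23 = $1,725
Check: goods available $15,034 = COGS $13,309 + ending $1,725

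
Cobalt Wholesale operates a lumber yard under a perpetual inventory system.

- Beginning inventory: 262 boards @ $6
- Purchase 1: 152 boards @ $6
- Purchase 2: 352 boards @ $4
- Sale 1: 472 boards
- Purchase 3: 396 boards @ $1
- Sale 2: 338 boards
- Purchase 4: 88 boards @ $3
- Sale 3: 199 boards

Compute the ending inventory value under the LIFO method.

Ending inventory = $1,446

Sale 1 (472) [LIFO — newest first]: 352 @ $4 + 120 @ $6 = $2,128
Sale 2 (338) [LIFO — newest first]: 338 @ $1 = $338
Sale 3 (199) [LIFO — newest first]: 88 @ $3 + 58 @ $1 + 32 @ $6 + 21 @ $6 = $640
Total COGS = $2,128 + $338 + $640 = $3,106
Ending inventory: 241 @ $6 = $1,446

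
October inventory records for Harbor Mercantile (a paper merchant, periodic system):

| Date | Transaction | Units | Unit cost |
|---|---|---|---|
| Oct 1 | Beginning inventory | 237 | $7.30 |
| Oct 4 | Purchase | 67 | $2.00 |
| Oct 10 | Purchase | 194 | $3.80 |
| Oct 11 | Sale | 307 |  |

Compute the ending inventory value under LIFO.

Ending inventory = $1,394.30

Oct 11, 307 sold [LIFO — newest first]: 194 @ $3.80 + 67 @ $2.00 + 46 @ $7.30 = $1,207.00
Ending inventory: 191 @ $7.30 = $1,394.30
Check: goods available $2,601.30 = COGS $1,207.00 + ending $1,394.30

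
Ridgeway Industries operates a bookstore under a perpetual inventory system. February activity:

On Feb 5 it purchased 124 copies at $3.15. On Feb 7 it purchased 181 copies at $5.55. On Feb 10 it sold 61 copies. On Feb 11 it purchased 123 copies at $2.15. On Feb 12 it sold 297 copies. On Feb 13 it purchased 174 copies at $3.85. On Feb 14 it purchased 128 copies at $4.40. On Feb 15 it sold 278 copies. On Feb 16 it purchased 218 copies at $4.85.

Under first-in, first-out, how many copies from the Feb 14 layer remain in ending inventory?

94

Feb 10, 61 sold [FIFO — oldest first]: 61 @ $3.15 = $192.15
Feb 12, 297 sold [FIFO — oldest first]: 63 @ $3.15 + 181 @ $5.55 + 53 @ $2.15 = $1,316.95
Feb 15, 278 sold [FIFO — oldest first]: 70 @ $2.15 + 174 @ $3.85 + 34 @ $4.40 = $970.00
Total COGS = $192.15 + $1,316.95 + $970.00 = $2,479.10
Ending inventory: 94 @ $4.40 + 218 @ $4.85 = $1,470.90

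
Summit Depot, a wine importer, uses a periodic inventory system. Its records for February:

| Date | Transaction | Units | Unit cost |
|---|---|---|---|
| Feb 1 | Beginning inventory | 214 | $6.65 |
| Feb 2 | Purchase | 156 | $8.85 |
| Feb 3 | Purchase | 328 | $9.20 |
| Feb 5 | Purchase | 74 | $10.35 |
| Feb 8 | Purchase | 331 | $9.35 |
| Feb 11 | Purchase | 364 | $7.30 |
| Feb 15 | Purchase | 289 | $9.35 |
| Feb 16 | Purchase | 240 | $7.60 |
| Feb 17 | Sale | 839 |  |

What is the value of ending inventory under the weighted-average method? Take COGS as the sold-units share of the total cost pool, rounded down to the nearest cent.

Feb 17, sell 839: 839/1996 × $16,865.40 → $7,089.21
Ending inventory (cost pool remaining) = $9,776.19
Check: goods available $16,865.40 = COGS $7,089.21 + ending $9,776.19

Ending inventory = $9,776.19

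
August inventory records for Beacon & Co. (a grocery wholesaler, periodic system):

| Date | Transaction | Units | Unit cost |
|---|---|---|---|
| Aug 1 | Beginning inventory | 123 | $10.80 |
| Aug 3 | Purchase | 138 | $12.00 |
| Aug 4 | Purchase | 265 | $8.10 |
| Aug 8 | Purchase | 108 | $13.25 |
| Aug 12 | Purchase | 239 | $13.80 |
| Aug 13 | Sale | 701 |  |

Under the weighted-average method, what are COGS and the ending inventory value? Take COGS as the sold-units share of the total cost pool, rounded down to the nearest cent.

COGS = $7,917.44; ending inventory = $1,942.66

Aug 13, sell 701: 701/873 × $9,860.10 → $7,917.44
Ending inventory (cost pool remaining) = $1,942.66
Check: goods available $9,860.10 = COGS $7,917.44 + ending $1,942.66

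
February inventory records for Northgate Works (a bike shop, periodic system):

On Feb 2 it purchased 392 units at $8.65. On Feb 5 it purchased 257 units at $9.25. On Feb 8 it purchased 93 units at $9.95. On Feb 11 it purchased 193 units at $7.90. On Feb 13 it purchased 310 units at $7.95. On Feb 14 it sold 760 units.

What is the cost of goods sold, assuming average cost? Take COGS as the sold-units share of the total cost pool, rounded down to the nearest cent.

COGS = $6,521.10

Feb 14, sell 760: 760/1245 × $10,682.60 → $6,521.10
Ending inventory (cost pool remaining) = $4,161.50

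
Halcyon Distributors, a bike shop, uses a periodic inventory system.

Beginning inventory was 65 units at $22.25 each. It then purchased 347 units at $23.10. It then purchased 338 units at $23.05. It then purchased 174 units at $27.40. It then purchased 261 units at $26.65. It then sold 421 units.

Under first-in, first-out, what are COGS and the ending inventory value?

Sale 1 (421) [FIFO — oldest first]: 65 @ $22.25 + 347 @ $23.10 + 9 @ $23.05 = $9,669.40
Ending inventory: 329 @ $23.05 + 174 @ $27.40 + 261 @ $26.65 = $19,306.70

COGS = $9,669.40; ending inventory = $19,306.70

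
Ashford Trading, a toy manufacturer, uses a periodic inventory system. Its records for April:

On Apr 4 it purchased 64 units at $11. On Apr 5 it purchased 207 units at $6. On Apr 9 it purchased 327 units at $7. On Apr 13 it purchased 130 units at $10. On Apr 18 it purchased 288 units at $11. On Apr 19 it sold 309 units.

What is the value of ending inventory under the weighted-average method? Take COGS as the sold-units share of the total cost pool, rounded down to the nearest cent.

Ending inventory = $6,056.13

Apr 19, sell 309: 309/1016 × $8,703.00 → $2,646.87
Ending inventory (cost pool remaining) = $6,056.13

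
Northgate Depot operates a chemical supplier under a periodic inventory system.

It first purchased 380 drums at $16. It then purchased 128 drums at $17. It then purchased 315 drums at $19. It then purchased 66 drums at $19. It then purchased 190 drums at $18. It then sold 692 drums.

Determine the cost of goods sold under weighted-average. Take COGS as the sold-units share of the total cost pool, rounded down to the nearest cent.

COGS = $12,130.84

Sale 1, sell 692: 692/1079 × $18,915.00 → $12,130.84
Ending inventory (cost pool remaining) = $6,784.16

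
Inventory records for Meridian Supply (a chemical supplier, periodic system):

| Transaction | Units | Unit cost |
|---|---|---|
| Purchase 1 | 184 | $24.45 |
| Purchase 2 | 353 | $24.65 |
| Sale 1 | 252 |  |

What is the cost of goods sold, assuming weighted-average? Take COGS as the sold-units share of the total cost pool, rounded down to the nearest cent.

Sale 1, sell 252: 252/537 × $13,200.25 → $6,194.53
Ending inventory (cost pool remaining) = $7,005.72

COGS = $6,194.53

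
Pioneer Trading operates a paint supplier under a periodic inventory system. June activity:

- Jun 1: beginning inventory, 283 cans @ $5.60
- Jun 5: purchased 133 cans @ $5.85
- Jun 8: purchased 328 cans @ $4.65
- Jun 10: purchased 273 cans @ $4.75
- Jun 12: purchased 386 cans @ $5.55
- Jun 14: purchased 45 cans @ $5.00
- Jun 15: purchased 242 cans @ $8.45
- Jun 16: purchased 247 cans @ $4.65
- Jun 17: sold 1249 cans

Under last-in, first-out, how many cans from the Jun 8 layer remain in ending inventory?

272

Jun 17, 1249 sold [LIFO — newest first]: 247 @ $4.65 + 242 @ $8.45 + 45 @ $5.00 + 386 @ $5.55 + 273 @ $4.75 + 56 @ $4.65 = $7,117.90
Ending inventory: 283 @ $5.60 + 133 @ $5.85 + 272 @ $4.65 = $3,627.65
Check: goods available $10,745.55 = COGS $7,117.90 + ending $3,627.65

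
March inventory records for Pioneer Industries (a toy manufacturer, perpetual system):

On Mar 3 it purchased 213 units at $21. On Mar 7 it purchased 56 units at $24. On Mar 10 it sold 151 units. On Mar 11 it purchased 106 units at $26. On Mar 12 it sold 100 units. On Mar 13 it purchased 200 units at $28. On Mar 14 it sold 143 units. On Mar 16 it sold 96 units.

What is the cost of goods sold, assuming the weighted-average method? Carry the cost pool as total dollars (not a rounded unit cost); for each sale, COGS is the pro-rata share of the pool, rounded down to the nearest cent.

After Mar 3: 213 on hand, pool $4,473.00 (≈ $21.0000 each)
After Mar 7: 269 on hand, pool $5,817.00 (≈ $21.6245 each)
Mar 10, sell 151: 151/269 × $5,817.00 → $3,265.30
After Mar 11: 224 on hand, pool $5,307.70 (≈ $23.6951 each)
Mar 12, sell 100: 100/224 × $5,307.70 → $2,369.50
After Mar 13: 324 on hand, pool $8,538.20 (≈ $26.3525 each)
Mar 14, sell 143: 143/324 × $8,538.20 → $3,768.40
Mar 16, sell 96: 96/181 × $4,769.80 → $2,529.83
Total COGS = $3,265.30 + $2,369.50 + $3,768.40 + $2,529.83 = $11,933.03
Ending inventory (cost pool remaining) = $2,239.97

COGS = $11,933.03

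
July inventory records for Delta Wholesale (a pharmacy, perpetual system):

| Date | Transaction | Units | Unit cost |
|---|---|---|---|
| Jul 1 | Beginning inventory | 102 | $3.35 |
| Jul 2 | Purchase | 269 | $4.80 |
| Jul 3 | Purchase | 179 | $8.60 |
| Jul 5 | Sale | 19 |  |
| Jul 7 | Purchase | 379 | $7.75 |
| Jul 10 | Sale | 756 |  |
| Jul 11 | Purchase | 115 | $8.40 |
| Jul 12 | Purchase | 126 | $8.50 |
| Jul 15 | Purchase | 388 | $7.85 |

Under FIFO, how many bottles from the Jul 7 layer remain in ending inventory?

154

Jul 5, 19 sold [FIFO — oldest first]: 19 @ $3.35 = $63.65
Jul 10, 756 sold [FIFO — oldest first]: 83 @ $3.35 + 269 @ $4.80 + 179 @ $8.60 + 225 @ $7.75 = $4,852.40
Total COGS = $63.65 + $4,852.40 = $4,916.05
Ending inventory: 154 @ $7.75 + 115 @ $8.40 + 126 @ $8.50 + 388 @ $7.85 = $6,276.30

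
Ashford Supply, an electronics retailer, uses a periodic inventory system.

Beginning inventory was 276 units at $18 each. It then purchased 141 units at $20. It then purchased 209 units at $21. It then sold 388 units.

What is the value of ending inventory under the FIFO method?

Ending inventory = $4,969

Sale 1 (388) [FIFO — oldest first]: 276 @ $18 + 112 @ $20 = $7,208
Ending inventory: 29 @ $20 + 209 @ $21 = $4,969
Check: goods available $12,177 = COGS $7,208 + ending $4,969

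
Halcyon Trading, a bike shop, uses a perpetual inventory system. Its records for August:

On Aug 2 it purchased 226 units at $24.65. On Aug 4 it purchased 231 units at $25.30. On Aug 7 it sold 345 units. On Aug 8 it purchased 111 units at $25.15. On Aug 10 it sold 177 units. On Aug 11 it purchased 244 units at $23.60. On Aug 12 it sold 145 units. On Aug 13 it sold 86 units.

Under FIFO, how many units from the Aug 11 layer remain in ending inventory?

59

Aug 7, 345 sold [FIFO — oldest first]: 226 @ $24.65 + 119 @ $25.30 = $8,581.60
Aug 10, 177 sold [FIFO — oldest first]: 112 @ $25.30 + 65 @ $25.15 = $4,468.35
Aug 12, 145 sold [FIFO — oldest first]: 46 @ $25.15 + 99 @ $23.60 = $3,493.30
Aug 13, 86 sold [FIFO — oldest first]: 86 @ $23.60 = $2,029.60
Total COGS = $8,581.60 + $4,468.35 + $3,493.30 + $2,029.60 = $18,572.85
Ending inventory: 59 @ $23.60 = $1,392.40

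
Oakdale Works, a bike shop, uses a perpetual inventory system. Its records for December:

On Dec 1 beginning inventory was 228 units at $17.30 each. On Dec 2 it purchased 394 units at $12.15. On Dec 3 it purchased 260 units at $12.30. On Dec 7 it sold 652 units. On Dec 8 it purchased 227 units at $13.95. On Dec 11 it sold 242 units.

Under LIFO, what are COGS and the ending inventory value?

Dec 7, 652 sold [LIFO — newest first]: 260 @ $12.30 + 392 @ $12.15 = $7,960.80
Dec 11, 242 sold [LIFO — newest first]: 227 @ $13.95 + 2 @ $12.15 + 13 @ $17.30 = $3,415.85
Total COGS = $7,960.80 + $3,415.85 = $11,376.65
Ending inventory: 215 @ $17.30 = $3,719.50

COGS = $11,376.65; ending inventory = $3,719.50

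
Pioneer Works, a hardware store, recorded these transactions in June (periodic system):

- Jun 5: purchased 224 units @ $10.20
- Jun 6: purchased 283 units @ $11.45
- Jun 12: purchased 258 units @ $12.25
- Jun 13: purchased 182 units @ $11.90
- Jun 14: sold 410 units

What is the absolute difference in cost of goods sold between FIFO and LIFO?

FIFO COGS: 224 @ $10.20 + 186 @ $11.45 = $4,414.50
LIFO COGS: 182 @ $11.90 + 228 @ $12.25 = $4,958.80
Difference = |$4,414.50 − $4,958.80| = $544.30

$544.30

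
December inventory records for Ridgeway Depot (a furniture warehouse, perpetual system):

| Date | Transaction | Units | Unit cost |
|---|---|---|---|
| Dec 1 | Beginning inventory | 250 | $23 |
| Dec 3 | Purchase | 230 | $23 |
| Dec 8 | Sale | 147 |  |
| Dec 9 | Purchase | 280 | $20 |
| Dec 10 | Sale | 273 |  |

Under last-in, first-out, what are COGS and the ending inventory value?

Dec 8, 147 sold [LIFO — newest first]: 147 @ $23 = $3,381
Dec 10, 273 sold [LIFO — newest first]: 273 @ $20 = $5,460
Total COGS = $3,381 + $5,460 = $8,841
Ending inventory: 250 @ $23 + 83 @ $23 + 7 @ $20 = $7,799

COGS = $8,841; ending inventory = $7,799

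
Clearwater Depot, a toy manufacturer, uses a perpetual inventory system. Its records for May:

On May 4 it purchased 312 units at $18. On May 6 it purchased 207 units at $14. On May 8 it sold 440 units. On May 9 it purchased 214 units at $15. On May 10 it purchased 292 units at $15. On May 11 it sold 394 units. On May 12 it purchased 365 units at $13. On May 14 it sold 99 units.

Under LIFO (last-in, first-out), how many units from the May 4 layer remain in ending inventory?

May 8, 440 sold [LIFO — newest first]: 207 @ $14 + 233 @ $18 = $7,092
May 11, 394 sold [LIFO — newest first]: 292 @ $15 + 102 @ $15 = $5,910
May 14, 99 sold [LIFO — newest first]: 99 @ $13 = $1,287
Total COGS = $7,092 + $5,910 + $1,287 = $14,289
Ending inventory: 79 @ $18 + 112 @ $15 + 266 @ $13 = $6,560
Check: goods available $20,849 = COGS $14,289 + ending $6,560

79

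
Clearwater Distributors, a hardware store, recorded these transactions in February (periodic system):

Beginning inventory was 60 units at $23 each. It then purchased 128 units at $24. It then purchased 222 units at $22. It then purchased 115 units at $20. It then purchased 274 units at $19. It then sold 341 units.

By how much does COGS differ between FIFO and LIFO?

FIFO COGS: 60 @ $23 + 128 @ $24 + 153 @ $22 = $7,818
LIFO COGS: 274 @ $19 + 67 @ $20 = $6,546
Difference = |$7,818 − $6,546| = $1,272

$1,272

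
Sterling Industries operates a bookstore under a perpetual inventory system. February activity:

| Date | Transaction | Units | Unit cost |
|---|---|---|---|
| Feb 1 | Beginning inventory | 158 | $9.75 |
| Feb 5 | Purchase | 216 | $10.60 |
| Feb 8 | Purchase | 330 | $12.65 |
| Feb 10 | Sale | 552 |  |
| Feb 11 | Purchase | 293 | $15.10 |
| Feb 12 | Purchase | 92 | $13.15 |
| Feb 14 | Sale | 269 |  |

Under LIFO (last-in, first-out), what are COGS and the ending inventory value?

COGS = $10,405.10; ending inventory = $3,233.60

Feb 10, 552 sold [LIFO — newest first]: 330 @ $12.65 + 216 @ $10.60 + 6 @ $9.75 = $6,522.60
Feb 14, 269 sold [LIFO — newest first]: 92 @ $13.15 + 177 @ $15.10 = $3,882.50
Total COGS = $6,522.60 + $3,882.50 = $10,405.10
Ending inventory: 152 @ $9.75 + 116 @ $15.10 = $3,233.60
Check: goods available $13,638.70 = COGS $10,405.10 + ending $3,233.60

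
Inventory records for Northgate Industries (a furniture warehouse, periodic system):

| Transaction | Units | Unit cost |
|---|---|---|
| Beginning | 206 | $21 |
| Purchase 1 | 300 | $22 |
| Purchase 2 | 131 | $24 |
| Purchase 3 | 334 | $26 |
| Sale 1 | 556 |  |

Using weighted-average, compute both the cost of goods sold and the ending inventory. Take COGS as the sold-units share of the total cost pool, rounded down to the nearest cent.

Sale 1, sell 556: 556/971 × $22,754.00 → $13,029.06
Ending inventory (cost pool remaining) = $9,724.94

COGS = $13,029.06; ending inventory = $9,724.94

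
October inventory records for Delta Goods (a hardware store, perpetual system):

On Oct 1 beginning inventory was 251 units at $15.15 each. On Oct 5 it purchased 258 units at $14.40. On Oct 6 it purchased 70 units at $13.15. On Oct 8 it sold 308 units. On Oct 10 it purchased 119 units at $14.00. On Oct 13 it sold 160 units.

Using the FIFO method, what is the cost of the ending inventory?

Oct 8, 308 sold [FIFO — oldest first]: 251 @ $15.15 + 57 @ $14.40 = $4,623.45
Oct 13, 160 sold [FIFO — oldest first]: 160 @ $14.40 = $2,304.00
Total COGS = $4,623.45 + $2,304.00 = $6,927.45
Ending inventory: 41 @ $14.40 + 70 @ $13.15 + 119 @ $14.00 = $3,176.90
Check: goods available $10,104.35 = COGS $6,927.45 + ending $3,176.90

Ending inventory = $3,176.90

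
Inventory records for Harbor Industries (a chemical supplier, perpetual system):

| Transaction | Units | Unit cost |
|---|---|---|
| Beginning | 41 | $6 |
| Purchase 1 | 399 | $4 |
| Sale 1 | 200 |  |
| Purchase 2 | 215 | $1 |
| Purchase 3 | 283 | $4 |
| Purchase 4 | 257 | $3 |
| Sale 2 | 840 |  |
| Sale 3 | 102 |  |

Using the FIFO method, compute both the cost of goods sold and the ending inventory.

Sale 1 (200) [FIFO — oldest first]: 41 @ $6 + 159 @ $4 = $882
Sale 2 (840) [FIFO — oldest first]: 240 @ $4 + 215 @ $1 + 283 @ $4 + 102 @ $3 = $2,613
Sale 3 (102) [FIFO — oldest first]: 102 @ $3 = $306
Total COGS = $882 + $2,613 + $306 = $3,801
Ending inventory: 53 @ $3 = $159
Check: goods available $3,960 = COGS $3,801 + ending $159

COGS = $3,801; ending inventory = $159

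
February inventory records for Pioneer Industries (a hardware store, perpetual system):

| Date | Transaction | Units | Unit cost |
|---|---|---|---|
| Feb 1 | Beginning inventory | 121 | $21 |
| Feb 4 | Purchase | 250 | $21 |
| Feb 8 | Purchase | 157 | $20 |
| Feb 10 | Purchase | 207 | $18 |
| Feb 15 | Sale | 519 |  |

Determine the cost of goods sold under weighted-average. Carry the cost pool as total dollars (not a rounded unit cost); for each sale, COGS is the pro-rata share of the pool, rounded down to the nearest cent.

After Feb 1: 121 on hand, pool $2,541.00 (≈ $21.0000 each)
After Feb 4: 371 on hand, pool $7,791.00 (≈ $21.0000 each)
After Feb 8: 528 on hand, pool $10,931.00 (≈ $20.7027 each)
After Feb 10: 735 on hand, pool $14,657.00 (≈ $19.9415 each)
Feb 15, sell 519: 519/735 × $14,657.00 → $10,349.63
Ending inventory (cost pool remaining) = $4,307.37

COGS = $10,349.63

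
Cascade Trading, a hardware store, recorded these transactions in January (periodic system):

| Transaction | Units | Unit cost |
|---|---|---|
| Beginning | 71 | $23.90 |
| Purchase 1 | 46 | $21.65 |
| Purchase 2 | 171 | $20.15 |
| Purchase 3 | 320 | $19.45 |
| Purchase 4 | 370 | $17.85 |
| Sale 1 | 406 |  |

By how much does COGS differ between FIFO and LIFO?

$1,128.85

FIFO COGS: 71 @ $23.90 + 46 @ $21.65 + 171 @ $20.15 + 118 @ $19.45 = $8,433.55
LIFO COGS: 370 @ $17.85 + 36 @ $19.45 = $7,304.70
Difference = |$8,433.55 − $7,304.70| = $1,128.85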